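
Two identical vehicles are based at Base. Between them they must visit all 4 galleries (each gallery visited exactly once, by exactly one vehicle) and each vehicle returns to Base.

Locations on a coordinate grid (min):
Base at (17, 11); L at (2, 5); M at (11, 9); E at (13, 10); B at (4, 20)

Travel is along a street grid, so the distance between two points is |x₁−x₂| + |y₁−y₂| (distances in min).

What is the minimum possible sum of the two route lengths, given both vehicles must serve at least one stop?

There are 2^3 − 1 = 7 ways to divide the 4 stops into two non-empty groups. For each, the best each vehicle can do is its own shortest tour through its group:
  {L} + {M, E, B}: 42 + 48 = 90
  {M} + {L, E, B}: 16 + 60 = 76
  {L, M} + {E, B}: 42 + 46 = 88
  {E} + {L, M, B}: 10 + 60 = 70
  {L, E} + {M, B}: 42 + 48 = 90
  {M, E} + {L, B}: 16 + 60 = 76
  … (7 splits in total)
Best: vehicle 1 Base → E → Base = 10; vehicle 2 Base → M → L → B → Base = 60; combined 70.

70 min — the smallest possible combined total.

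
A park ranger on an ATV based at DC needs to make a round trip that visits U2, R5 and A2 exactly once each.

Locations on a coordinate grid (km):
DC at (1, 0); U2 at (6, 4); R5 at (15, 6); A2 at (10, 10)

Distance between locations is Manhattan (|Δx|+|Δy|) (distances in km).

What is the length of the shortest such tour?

48 km — the shortest possible round trip.

DC-U2-R5-A2-DC: 9+11+9+19 = 48
DC-U2-A2-R5-DC: 9+10+9+20 = 48
DC-R5-U2-A2-DC: 20+11+10+19 = 60
The minimum is 48.
One optimal route: DC → U2 → R5 → A2 → DC (or its reverse).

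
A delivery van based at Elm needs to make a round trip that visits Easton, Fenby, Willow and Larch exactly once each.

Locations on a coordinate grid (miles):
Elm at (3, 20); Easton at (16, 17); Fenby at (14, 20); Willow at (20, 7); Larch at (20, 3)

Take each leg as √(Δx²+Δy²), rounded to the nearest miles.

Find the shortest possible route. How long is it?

Shortest round trip = 54 miles.

There are 12 distinct closed tours to check (reversals are equivalent).
Elm-Easton-Fenby-Willow-Larch-Elm: 13+4+14+4+24 = 59
Elm-Easton-Fenby-Larch-Willow-Elm: 13+4+18+4+21 = 60
Elm-Easton-Willow-Fenby-Larch-Elm: 13+11+14+18+24 = 80
Elm-Easton-Willow-Larch-Fenby-Elm: 13+11+4+18+11 = 57
Elm-Easton-Larch-Fenby-Willow-Elm: 13+15+18+14+21 = 81
Elm-Easton-Larch-Willow-Fenby-Elm: 13+15+4+14+11 = 57
Elm-Fenby-Easton-Willow-Larch-Elm: 11+4+11+4+24 = 54
Elm-Fenby-Easton-Larch-Willow-Elm: 11+4+15+4+21 = 55
Elm-Fenby-Willow-Easton-Larch-Elm: 11+14+11+15+24 = 75
Elm-Fenby-Larch-Easton-Willow-Elm: 11+18+15+11+21 = 76
Elm-Willow-Easton-Fenby-Larch-Elm: 21+11+4+18+24 = 78
Elm-Willow-Fenby-Easton-Larch-Elm: 21+14+4+15+24 = 78
The minimum is 54.
One optimal route: Elm → Fenby → Easton → Willow → Larch → Elm (or its reverse).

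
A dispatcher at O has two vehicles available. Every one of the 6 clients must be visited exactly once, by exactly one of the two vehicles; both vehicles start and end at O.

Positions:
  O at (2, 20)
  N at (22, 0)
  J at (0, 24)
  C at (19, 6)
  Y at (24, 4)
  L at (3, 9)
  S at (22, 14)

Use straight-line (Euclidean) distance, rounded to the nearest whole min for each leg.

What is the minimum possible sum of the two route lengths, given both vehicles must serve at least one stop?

Check every non-empty split of the stops between the two vehicles; for each half take its own optimal tour:
  {N} + {J, C, Y, L, S}: 56 + 70 = 126
  {J} + {N, C, Y, L, S}: 8 + 69 = 77
  {N, J} + {C, Y, L, S}: 65 + 63 = 128
  {C} + {N, J, Y, L, S}: 44 + 74 = 118
  {N, C} + {J, Y, L, S}: 57 + 71 = 128
  {J, C} + {N, Y, L, S}: 52 + 67 = 119
  … (31 splits in total)
Best: vehicle 1 O → J → O = 8; vehicle 2 O → L → C → N → Y → S → O = 69; combined 77.

77 min — the smallest possible combined total.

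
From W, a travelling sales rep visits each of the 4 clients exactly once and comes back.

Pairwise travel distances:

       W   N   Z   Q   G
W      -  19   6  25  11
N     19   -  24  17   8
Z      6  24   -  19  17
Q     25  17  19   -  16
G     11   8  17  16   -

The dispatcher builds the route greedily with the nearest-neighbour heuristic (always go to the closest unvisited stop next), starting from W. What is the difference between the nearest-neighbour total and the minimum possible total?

W: Z=6, G=11, N=19, Q=25 ⇒ Z
Z: G=17, Q=19, N=24 ⇒ G
G: N=8, Q=16 ⇒ N
N: Q=17 ⇒ Q
NN route W → Z → G → N → Q → W costs 73.
Optimal: W → Z → Q → N → G → W costs 61 (by enumerating all 12 distinct tours).
Excess = 73 − 61 = 12.

12 longer than the optimal tour.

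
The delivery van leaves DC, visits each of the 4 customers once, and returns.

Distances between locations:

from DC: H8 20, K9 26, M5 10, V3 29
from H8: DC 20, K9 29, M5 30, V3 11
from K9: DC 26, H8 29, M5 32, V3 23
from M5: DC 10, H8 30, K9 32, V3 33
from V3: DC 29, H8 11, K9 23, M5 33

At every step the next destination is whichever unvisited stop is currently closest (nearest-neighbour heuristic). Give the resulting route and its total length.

Total distance 100 via the nearest-neighbour route DC → M5 → H8 → V3 → K9 → DC.

From DC: distances to unvisited — M5=10, H8=20, K9=26, V3=29. Nearest is M5 (10).
From M5: distances to unvisited — H8=30, K9=32, V3=33. Nearest is H8 (30).
From H8: distances to unvisited — V3=11, K9=29. Nearest is V3 (11).
From V3: distances to unvisited — K9=23. Nearest is K9 (23).
Return K9→DC: 26.
Total = 10 + 30 + 11 + 23 + 26 = 100.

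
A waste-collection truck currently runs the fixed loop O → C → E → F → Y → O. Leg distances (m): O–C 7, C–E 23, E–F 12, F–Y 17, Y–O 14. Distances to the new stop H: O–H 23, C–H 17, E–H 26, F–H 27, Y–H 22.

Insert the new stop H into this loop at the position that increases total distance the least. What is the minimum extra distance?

Insertion cost between consecutive stops i–j is d(i,H) + d(H,j) − d(i,j):
  between O and C: 23 + 17 − 7 = 33
  between C and E: 17 + 26 − 23 = 20
  between E and F: 26 + 27 − 12 = 41
  between F and Y: 27 + 22 − 17 = 32
  between Y and O: 22 + 23 − 14 = 31
Cheapest insertion is between C and E, adding 20.
New total = 73 + 20 = 93.

Minimum extra distance: 20 m, inserting H between C and E.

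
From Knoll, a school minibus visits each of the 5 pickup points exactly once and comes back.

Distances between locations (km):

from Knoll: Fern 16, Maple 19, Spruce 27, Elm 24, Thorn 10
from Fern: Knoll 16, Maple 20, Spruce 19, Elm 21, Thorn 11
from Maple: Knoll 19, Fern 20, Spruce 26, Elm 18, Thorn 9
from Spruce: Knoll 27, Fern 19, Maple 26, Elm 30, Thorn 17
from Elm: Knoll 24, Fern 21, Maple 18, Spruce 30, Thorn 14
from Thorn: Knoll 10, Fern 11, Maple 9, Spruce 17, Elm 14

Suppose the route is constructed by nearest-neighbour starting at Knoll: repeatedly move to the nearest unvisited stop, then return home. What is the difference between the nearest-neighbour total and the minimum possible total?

Excess over optimum: 2 km.

Knoll: Thorn=10, Fern=16, Maple=19, Elm=24, Spruce=27 ⇒ Thorn
Thorn: Maple=9, Fern=11, Elm=14, Spruce=17 ⇒ Maple
Maple: Elm=18, Fern=20, Spruce=26 ⇒ Elm
Elm: Fern=21, Spruce=30 ⇒ Fern
Fern: Spruce=19 ⇒ Spruce
NN route Knoll → Thorn → Maple → Elm → Fern → Spruce → Knoll costs 104.
Optimal: Knoll → Fern → Spruce → Elm → Maple → Thorn → Knoll costs 102 (by enumerating all 60 distinct tours).
Excess = 104 − 102 = 2.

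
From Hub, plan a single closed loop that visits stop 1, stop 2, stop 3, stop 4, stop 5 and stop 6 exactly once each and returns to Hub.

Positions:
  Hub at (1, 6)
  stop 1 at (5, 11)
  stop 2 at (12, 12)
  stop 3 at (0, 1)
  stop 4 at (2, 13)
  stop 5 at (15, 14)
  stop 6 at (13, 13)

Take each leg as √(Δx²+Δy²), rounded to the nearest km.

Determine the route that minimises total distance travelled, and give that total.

Hub→stop 1→stop 2→stop 3→stop 4→stop 5→stop 6→Hub: 6+7+16+12+13+2+14 = 70
Hub→stop 1→stop 2→stop 3→stop 4→stop 6→stop 5→Hub: 6+7+16+12+11+2+16 = 70
Hub→stop 1→stop 2→stop 3→stop 5→stop 4→stop 6→Hub: 6+7+16+20+13+11+14 = 87
Hub→stop 1→stop 2→stop 3→stop 5→stop 6→stop 4→Hub: 6+7+16+20+2+11+7 = 69
Hub→stop 1→stop 2→stop 3→stop 6→stop 4→stop 5→Hub: 6+7+16+18+11+13+16 = 87
Hub→stop 1→stop 2→stop 3→stop 6→stop 5→stop 4→Hub: 6+7+16+18+2+13+7 = 69
Hub→stop 1→stop 2→stop 4→stop 3→stop 5→stop 6→Hub: 6+7+10+12+20+2+14 = 71
Hub→stop 1→stop 2→stop 4→stop 3→stop 6→stop 5→Hub: 6+7+10+12+18+2+16 = 71
… (352 more)
Hub→stop 3→stop 2→stop 6→stop 5→stop 1→stop 4→Hub: 5+16+1+2+10+4+7 = 45  ← best
The minimum is 45.
One optimal route: Hub → stop 3 → stop 2 → stop 6 → stop 5 → stop 1 → stop 4 → Hub (or its reverse).

Shortest round trip = 45 km.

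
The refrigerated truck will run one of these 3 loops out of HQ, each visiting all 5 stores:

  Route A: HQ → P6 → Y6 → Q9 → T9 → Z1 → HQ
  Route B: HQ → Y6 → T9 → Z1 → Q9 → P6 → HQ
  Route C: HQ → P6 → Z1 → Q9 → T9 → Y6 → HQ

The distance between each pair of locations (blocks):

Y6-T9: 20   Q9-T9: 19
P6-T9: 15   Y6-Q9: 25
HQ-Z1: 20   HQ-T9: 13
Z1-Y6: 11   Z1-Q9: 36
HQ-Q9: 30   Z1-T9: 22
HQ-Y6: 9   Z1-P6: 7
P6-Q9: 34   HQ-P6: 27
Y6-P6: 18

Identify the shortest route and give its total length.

Route A: 27 + 18 + 25 + 19 + 22 + 20 = 131
Route B: 9 + 20 + 22 + 36 + 34 + 27 = 148
Route C: 27 + 7 + 36 + 19 + 20 + 9 = 118

Shortest is Route C, total 118 blocks.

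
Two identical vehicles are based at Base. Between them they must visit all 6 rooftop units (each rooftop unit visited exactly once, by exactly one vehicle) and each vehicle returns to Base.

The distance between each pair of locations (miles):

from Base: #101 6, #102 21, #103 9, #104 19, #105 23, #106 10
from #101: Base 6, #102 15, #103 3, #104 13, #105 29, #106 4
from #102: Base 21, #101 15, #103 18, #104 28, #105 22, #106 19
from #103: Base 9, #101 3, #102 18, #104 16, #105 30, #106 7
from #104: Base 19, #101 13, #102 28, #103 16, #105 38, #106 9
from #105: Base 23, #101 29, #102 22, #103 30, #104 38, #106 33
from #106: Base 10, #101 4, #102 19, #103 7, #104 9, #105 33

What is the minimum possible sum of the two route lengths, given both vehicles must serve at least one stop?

Minimum combined distance: 110 miles.

Try each way of splitting the stops between the two vehicles (each non-empty) and, for each split, find the best tour for each vehicle:
  {#101} + {#102, #103, #104, #105, #106}: 12 + 98 = 110
  {#102} + {#101, #103, #104, #105, #106}: 42 + 86 = 128
  {#101, #102} + {#103, #104, #105, #106}: 42 + 86 = 128
  {#103} + {#101, #102, #104, #105, #106}: 18 + 92 = 110
  {#101, #103} + {#102, #104, #105, #106}: 18 + 92 = 110
  {#102, #103} + {#101, #104, #105, #106}: 48 + 80 = 128
  … (31 splits in total)
Best: vehicle 1 Base → #101 → Base = 12; vehicle 2 Base → #103 → #104 → #106 → #102 → #105 → Base = 98; combined 110.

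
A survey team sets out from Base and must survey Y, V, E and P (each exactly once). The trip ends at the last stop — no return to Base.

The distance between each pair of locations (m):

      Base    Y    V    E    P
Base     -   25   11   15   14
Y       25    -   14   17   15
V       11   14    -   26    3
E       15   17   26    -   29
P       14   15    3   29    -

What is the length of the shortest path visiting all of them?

Minimum one-way distance = 46 m.

There are 4! = 24 possible orderings.
Base → Y → V → E → P: 25+14+26+29 = 94
Base → Y → V → P → E: 25+14+3+29 = 71
Base → Y → E → V → P: 25+17+26+3 = 71
Base → Y → E → P → V: 25+17+29+3 = 74
Base → Y → P → V → E: 25+15+3+26 = 69
Base → Y → P → E → V: 25+15+29+26 = 95
Base → V → Y → E → P: 11+14+17+29 = 71
Base → V → Y → P → E: 11+14+15+29 = 69
Base → V → E → Y → P: 11+26+17+15 = 69
Base → V → E → P → Y: 11+26+29+15 = 81
Base → V → P → Y → E: 11+3+15+17 = 46
Base → V → P → E → Y: 11+3+29+17 = 60
Base → E → Y → V → P: 15+17+14+3 = 49
Base → E → Y → P → V: 15+17+15+3 = 50
… (10 more)
The minimum is 46.
One shortest path: Base → V → P → Y → E.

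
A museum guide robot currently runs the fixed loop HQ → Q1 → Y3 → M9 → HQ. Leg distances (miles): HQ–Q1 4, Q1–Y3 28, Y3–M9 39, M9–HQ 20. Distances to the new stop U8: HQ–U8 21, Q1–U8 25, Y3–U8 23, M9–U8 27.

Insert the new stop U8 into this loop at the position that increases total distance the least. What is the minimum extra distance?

Insertion cost between consecutive stops i–j is d(i,U8) + d(U8,j) − d(i,j):
  between HQ and Q1: 21 + 25 − 4 = 42
  between Q1 and Y3: 25 + 23 − 28 = 20
  between Y3 and M9: 23 + 27 − 39 = 11
  between M9 and HQ: 27 + 21 − 20 = 28
Cheapest insertion is between Y3 and M9, adding 11.
New total = 91 + 11 = 102.

Minimum extra distance: 11 miles, inserting U8 between Y3 and M9.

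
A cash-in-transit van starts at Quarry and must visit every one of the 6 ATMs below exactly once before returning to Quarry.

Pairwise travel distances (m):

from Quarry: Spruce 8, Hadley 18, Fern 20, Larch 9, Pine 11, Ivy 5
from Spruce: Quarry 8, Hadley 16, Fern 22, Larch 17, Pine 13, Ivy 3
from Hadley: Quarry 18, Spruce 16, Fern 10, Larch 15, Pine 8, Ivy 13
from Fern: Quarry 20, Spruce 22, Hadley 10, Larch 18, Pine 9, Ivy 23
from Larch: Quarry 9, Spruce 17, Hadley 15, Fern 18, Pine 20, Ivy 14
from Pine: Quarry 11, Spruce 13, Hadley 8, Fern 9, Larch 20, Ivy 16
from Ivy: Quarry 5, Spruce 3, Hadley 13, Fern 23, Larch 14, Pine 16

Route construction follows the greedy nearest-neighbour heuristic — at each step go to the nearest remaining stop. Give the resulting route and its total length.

66 m along Quarry → Ivy → Spruce → Pine → Hadley → Fern → Larch → Quarry.

Quarry → [Ivy:5 / Spruce:8 / Larch:9 / Pine:11 / Hadley:18 / Fern:20] → Ivy (5)
Ivy → [Spruce:3 / Hadley:13 / Larch:14 / Pine:16 / Fern:23] → Spruce (3)
Spruce → [Pine:13 / Hadley:16 / Larch:17 / Fern:22] → Pine (13)
Pine → [Hadley:8 / Fern:9 / Larch:20] → Hadley (8)
Hadley → [Fern:10 / Larch:15] → Fern (10)
Fern → [Larch:18] → Larch (18)
Return Larch→Quarry: 9.
Total = 5 + 3 + 13 + 8 + 10 + 18 + 9 = 66.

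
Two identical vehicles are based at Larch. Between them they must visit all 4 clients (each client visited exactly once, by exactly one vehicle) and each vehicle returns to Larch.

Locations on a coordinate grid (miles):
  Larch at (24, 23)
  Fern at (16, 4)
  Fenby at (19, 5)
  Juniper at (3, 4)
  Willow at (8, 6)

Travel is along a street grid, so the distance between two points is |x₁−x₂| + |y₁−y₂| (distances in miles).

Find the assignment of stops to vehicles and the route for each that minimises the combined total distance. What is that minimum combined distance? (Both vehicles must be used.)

Check every non-empty split of the stops between the two vehicles; for each half take its own optimal tour:
  {Fern} + {Fenby, Juniper, Willow}: 54 + 80 = 134
  {Fenby} + {Fern, Juniper, Willow}: 46 + 80 = 126
  {Fern, Fenby} + {Juniper, Willow}: 54 + 80 = 134
  {Juniper} + {Fern, Fenby, Willow}: 80 + 70 = 150
  {Fern, Juniper} + {Fenby, Willow}: 80 + 68 = 148
  {Fenby, Juniper} + {Fern, Willow}: 80 + 70 = 150
  … (7 splits in total)
Best: vehicle 1 Larch → Fenby → Larch = 46; vehicle 2 Larch → Fern → Juniper → Willow → Larch = 80; combined 126.

126 miles — the smallest possible combined total.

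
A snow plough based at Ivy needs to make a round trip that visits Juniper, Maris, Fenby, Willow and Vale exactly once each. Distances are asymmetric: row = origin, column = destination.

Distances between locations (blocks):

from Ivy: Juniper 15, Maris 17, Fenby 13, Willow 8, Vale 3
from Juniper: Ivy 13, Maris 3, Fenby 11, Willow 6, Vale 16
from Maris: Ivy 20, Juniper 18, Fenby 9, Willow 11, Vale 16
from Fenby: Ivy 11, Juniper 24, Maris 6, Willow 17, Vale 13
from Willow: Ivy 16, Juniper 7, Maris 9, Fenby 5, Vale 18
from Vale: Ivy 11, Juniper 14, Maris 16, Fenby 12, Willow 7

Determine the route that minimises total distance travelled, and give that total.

40 blocks — the shortest possible round trip.

Ivy → Juniper → Maris → Fenby → Willow → Vale → Ivy: 15+3+9+17+18+11 = 73
Ivy → Juniper → Maris → Fenby → Vale → Willow → Ivy: 15+3+9+13+7+16 = 63
Ivy → Juniper → Maris → Willow → Fenby → Vale → Ivy: 15+3+11+5+13+11 = 58
Ivy → Juniper → Maris → Willow → Vale → Fenby → Ivy: 15+3+11+18+12+11 = 70
Ivy → Juniper → Maris → Vale → Fenby → Willow → Ivy: 15+3+16+12+17+16 = 79
Ivy → Juniper → Maris → Vale → Willow → Fenby → Ivy: 15+3+16+7+5+11 = 57
Ivy → Juniper → Fenby → Maris → Willow → Vale → Ivy: 15+11+6+11+18+11 = 72
Ivy → Juniper → Fenby → Maris → Vale → Willow → Ivy: 15+11+6+16+7+16 = 71
Ivy → Juniper → Fenby → Willow → Maris → Vale → Ivy: 15+11+17+9+16+11 = 79
Ivy → Juniper → Fenby → Willow → Vale → Maris → Ivy: 15+11+17+18+16+20 = 97
Ivy → Juniper → Fenby → Vale → Maris → Willow → Ivy: 15+11+13+16+11+16 = 82
Ivy → Juniper → Fenby → Vale → Willow → Maris → Ivy: 15+11+13+7+9+20 = 75
Ivy → Juniper → Willow → Maris → Fenby → Vale → Ivy: 15+6+9+9+13+11 = 63
Ivy → Juniper → Willow → Maris → Vale → Fenby → Ivy: 15+6+9+16+12+11 = 69
… (106 more)
Ivy → Vale → Willow → Juniper → Maris → Fenby → Ivy: 3+7+7+3+9+11 = 40  ← best
The minimum is 40.
One optimal route: Ivy → Vale → Willow → Juniper → Maris → Fenby → Ivy.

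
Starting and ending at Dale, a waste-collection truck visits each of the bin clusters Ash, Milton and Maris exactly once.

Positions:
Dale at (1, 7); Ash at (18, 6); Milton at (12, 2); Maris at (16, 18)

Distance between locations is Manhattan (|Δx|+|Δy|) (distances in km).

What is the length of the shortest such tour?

There are 3 distinct closed tours to check (reversals are equivalent).
Dale-Ash-Milton-Maris-Dale: 18+10+20+26 = 74
Dale-Ash-Maris-Milton-Dale: 18+14+20+16 = 68
Dale-Milton-Ash-Maris-Dale: 16+10+14+26 = 66
The minimum is 66.
One optimal route: Dale → Milton → Ash → Maris → Dale (or its reverse).

Minimum total distance: 66 km.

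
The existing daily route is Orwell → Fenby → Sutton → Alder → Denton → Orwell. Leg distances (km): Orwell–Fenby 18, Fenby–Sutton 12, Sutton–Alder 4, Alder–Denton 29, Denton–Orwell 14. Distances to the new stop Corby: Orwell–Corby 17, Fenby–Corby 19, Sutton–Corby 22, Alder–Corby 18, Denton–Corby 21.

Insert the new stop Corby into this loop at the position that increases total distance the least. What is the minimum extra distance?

Insertion cost between consecutive stops i–j is d(i,Corby) + d(Corby,j) − d(i,j):
  between Orwell and Fenby: 17 + 19 − 18 = 18
  between Fenby and Sutton: 19 + 22 − 12 = 29
  between Sutton and Alder: 22 + 18 − 4 = 36
  between Alder and Denton: 18 + 21 − 29 = 10
  between Denton and Orwell: 21 + 17 − 14 = 24
Cheapest insertion is between Alder and Denton, adding 10.
New total = 77 + 10 = 87.

+10 km — insert Corby between Alder and Denton.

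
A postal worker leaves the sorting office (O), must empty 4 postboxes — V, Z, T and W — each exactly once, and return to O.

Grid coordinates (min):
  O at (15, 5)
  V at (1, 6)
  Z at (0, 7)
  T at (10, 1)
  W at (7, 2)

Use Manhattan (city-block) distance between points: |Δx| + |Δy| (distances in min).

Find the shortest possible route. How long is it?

There are 12 distinct closed tours to check (reversals are equivalent).
O - V - Z - T - W - O: 15+2+16+4+11 = 48
O - V - Z - W - T - O: 15+2+12+4+9 = 42
O - V - T - Z - W - O: 15+14+16+12+11 = 68
O - V - T - W - Z - O: 15+14+4+12+17 = 62
O - V - W - Z - T - O: 15+10+12+16+9 = 62
O - V - W - T - Z - O: 15+10+4+16+17 = 62
O - Z - V - T - W - O: 17+2+14+4+11 = 48
O - Z - V - W - T - O: 17+2+10+4+9 = 42
O - Z - T - V - W - O: 17+16+14+10+11 = 68
O - Z - W - V - T - O: 17+12+10+14+9 = 62
O - T - V - Z - W - O: 9+14+2+12+11 = 48
O - T - Z - V - W - O: 9+16+2+10+11 = 48
The minimum is 42.
One optimal route: O → V → Z → W → T → O (or its reverse).

42 min — the shortest possible round trip.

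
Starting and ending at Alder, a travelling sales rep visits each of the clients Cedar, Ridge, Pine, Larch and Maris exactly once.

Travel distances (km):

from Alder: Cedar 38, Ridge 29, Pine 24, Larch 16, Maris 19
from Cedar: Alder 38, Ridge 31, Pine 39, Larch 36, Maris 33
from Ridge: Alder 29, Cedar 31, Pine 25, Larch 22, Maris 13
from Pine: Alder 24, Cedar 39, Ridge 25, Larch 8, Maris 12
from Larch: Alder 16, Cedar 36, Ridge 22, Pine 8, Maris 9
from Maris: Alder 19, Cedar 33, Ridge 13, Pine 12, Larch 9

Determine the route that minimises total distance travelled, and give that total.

Alder-Cedar-Ridge-Pine-Larch-Maris-Alder: 38+31+25+8+9+19 = 130
Alder-Cedar-Ridge-Pine-Maris-Larch-Alder: 38+31+25+12+9+16 = 131
Alder-Cedar-Ridge-Larch-Pine-Maris-Alder: 38+31+22+8+12+19 = 130
Alder-Cedar-Ridge-Larch-Maris-Pine-Alder: 38+31+22+9+12+24 = 136
Alder-Cedar-Ridge-Maris-Pine-Larch-Alder: 38+31+13+12+8+16 = 118
Alder-Cedar-Ridge-Maris-Larch-Pine-Alder: 38+31+13+9+8+24 = 123
Alder-Cedar-Pine-Ridge-Larch-Maris-Alder: 38+39+25+22+9+19 = 152
Alder-Cedar-Pine-Ridge-Maris-Larch-Alder: 38+39+25+13+9+16 = 140
Alder-Cedar-Pine-Larch-Ridge-Maris-Alder: 38+39+8+22+13+19 = 139
Alder-Cedar-Pine-Larch-Maris-Ridge-Alder: 38+39+8+9+13+29 = 136
Alder-Cedar-Pine-Maris-Ridge-Larch-Alder: 38+39+12+13+22+16 = 140
Alder-Cedar-Pine-Maris-Larch-Ridge-Alder: 38+39+12+9+22+29 = 149
Alder-Cedar-Larch-Ridge-Pine-Maris-Alder: 38+36+22+25+12+19 = 152
Alder-Cedar-Larch-Ridge-Maris-Pine-Alder: 38+36+22+13+12+24 = 145
… (46 more)
The minimum is 118.
One optimal route: Alder → Cedar → Ridge → Maris → Pine → Larch → Alder (or its reverse).

Shortest round trip = 118 km.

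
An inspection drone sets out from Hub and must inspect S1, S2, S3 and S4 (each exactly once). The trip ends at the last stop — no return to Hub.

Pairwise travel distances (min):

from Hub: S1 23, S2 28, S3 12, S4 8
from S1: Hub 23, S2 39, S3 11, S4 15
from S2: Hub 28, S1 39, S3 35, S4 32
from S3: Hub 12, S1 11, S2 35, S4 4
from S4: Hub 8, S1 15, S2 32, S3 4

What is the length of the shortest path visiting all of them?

62 min — the minimum one-way total.

There are 4! = 24 possible orderings.
Hub → S1 → S2 → S3 → S4: 23+39+35+4 = 101
Hub → S1 → S2 → S4 → S3: 23+39+32+4 = 98
Hub → S1 → S3 → S2 → S4: 23+11+35+32 = 101
Hub → S1 → S3 → S4 → S2: 23+11+4+32 = 70
Hub → S1 → S4 → S2 → S3: 23+15+32+35 = 105
Hub → S1 → S4 → S3 → S2: 23+15+4+35 = 77
Hub → S2 → S1 → S3 → S4: 28+39+11+4 = 82
Hub → S2 → S1 → S4 → S3: 28+39+15+4 = 86
Hub → S2 → S3 → S1 → S4: 28+35+11+15 = 89
Hub → S2 → S3 → S4 → S1: 28+35+4+15 = 82
Hub → S2 → S4 → S1 → S3: 28+32+15+11 = 86
Hub → S2 → S4 → S3 → S1: 28+32+4+11 = 75
Hub → S3 → S1 → S2 → S4: 12+11+39+32 = 94
Hub → S3 → S1 → S4 → S2: 12+11+15+32 = 70
… (10 more)
Hub → S4 → S3 → S1 → S2: 8+4+11+39 = 62  ← best
The minimum is 62.
One shortest path: Hub → S4 → S3 → S1 → S2.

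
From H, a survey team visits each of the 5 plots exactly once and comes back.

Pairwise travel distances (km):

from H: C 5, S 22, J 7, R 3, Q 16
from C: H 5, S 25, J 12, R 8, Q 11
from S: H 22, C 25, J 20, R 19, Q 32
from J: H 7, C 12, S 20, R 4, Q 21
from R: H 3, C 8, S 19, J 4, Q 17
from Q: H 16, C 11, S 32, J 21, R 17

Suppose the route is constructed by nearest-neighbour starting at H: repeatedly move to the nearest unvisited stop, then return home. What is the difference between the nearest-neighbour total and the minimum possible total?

9 km longer than the optimal tour.

H: R=3, C=5, J=7, Q=16, S=22 ⇒ R
R: J=4, C=8, Q=17, S=19 ⇒ J
J: C=12, S=20, Q=21 ⇒ C
C: Q=11, S=25 ⇒ Q
Q: S=32 ⇒ S
NN route H → R → J → C → Q → S → H costs 84.
Optimal: H → C → Q → S → J → R → H costs 75 (by enumerating all 60 distinct tours).
Excess = 84 − 75 = 9.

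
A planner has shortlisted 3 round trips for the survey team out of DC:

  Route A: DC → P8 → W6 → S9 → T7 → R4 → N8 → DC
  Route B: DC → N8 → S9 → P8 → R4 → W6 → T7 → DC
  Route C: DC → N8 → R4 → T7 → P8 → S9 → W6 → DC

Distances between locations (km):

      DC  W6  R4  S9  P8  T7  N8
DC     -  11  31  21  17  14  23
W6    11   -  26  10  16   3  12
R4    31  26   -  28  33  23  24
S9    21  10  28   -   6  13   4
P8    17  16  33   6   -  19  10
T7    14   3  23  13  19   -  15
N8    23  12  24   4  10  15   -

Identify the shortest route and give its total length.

Shortest is Route B, total 109 km.

Route A: 17 + 16 + 10 + 13 + 23 + 24 + 23 = 126
Route B: 23 + 4 + 6 + 33 + 26 + 3 + 14 = 109
Route C: 23 + 24 + 23 + 19 + 6 + 10 + 11 = 116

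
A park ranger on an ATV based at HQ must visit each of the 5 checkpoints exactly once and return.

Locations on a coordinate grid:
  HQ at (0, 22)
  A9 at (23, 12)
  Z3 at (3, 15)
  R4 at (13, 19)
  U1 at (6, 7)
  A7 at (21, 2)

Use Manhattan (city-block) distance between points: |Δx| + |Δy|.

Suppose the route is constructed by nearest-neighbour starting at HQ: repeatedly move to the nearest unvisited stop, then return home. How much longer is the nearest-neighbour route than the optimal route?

Excess over optimum: 24.

From HQ: Z3=10, R4=16, U1=21, A9=33, A7=41 → choose Z3 (10).
From Z3: U1=11, R4=14, A9=23, A7=31 → choose U1 (11).
From U1: R4=19, A7=20, A9=22 → choose R4 (19).
From R4: A9=17, A7=25 → choose A9 (17).
From A9: A7=12 → choose A7 (12).
NN route HQ → Z3 → U1 → R4 → A9 → A7 → HQ costs 110.
Optimal: HQ → Z3 → U1 → A7 → A9 → R4 → HQ costs 86 (by enumerating all 60 distinct tours).
Excess = 110 − 86 = 24.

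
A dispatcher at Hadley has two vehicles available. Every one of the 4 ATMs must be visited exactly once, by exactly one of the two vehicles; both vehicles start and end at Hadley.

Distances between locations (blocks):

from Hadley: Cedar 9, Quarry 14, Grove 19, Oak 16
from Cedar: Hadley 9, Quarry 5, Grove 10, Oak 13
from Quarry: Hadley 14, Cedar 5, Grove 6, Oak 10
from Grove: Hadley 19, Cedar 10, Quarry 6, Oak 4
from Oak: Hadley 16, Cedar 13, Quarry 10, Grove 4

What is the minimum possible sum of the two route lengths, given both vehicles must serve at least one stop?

58 blocks — the smallest possible combined total.

Check every non-empty split of the stops between the two vehicles; for each half take its own optimal tour:
  {Cedar} + {Quarry, Grove, Oak}: 18 + 40 = 58
  {Quarry} + {Cedar, Grove, Oak}: 28 + 39 = 67
  {Cedar, Quarry} + {Grove, Oak}: 28 + 39 = 67
  {Grove} + {Cedar, Quarry, Oak}: 38 + 40 = 78
  {Cedar, Grove} + {Quarry, Oak}: 38 + 40 = 78
  {Quarry, Grove} + {Cedar, Oak}: 39 + 38 = 77
  … (7 splits in total)
Best: vehicle 1 Hadley → Cedar → Hadley = 18; vehicle 2 Hadley → Quarry → Grove → Oak → Hadley = 40; combined 58.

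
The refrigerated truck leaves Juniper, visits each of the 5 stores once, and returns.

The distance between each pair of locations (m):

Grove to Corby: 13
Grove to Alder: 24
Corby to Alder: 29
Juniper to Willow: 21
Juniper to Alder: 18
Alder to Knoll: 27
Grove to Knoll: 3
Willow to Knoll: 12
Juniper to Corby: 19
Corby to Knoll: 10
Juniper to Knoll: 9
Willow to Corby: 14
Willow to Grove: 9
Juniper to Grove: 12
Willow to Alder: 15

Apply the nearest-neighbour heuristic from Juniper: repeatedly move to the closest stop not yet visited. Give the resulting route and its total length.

From Juniper: distances to unvisited — Knoll=9, Grove=12, Alder=18, Corby=19, Willow=21. Nearest is Knoll (9).
From Knoll: distances to unvisited — Grove=3, Corby=10, Willow=12, Alder=27. Nearest is Grove (3).
From Grove: distances to unvisited — Willow=9, Corby=13, Alder=24. Nearest is Willow (9).
From Willow: distances to unvisited — Corby=14, Alder=15. Nearest is Corby (14).
From Corby: distances to unvisited — Alder=29. Nearest is Alder (29).
Return Alder→Juniper: 18.
Total = 9 + 3 + 9 + 14 + 29 + 18 = 82.

82 m along Juniper → Knoll → Grove → Willow → Corby → Alder → Juniper.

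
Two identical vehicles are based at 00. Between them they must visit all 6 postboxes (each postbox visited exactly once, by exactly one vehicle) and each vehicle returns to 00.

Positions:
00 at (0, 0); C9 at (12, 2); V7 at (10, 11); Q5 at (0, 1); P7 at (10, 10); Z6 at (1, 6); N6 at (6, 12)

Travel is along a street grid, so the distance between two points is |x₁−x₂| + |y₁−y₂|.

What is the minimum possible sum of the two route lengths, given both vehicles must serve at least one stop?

Minimum combined distance: 50.

Check every non-empty split of the stops between the two vehicles; for each half take its own optimal tour:
  {C9} + {V7, Q5, P7, Z6, N6}: 28 + 44 = 72
  {V7} + {C9, Q5, P7, Z6, N6}: 42 + 48 = 90
  {C9, V7} + {Q5, P7, Z6, N6}: 46 + 44 = 90
  {Q5} + {C9, V7, P7, Z6, N6}: 2 + 48 = 50
  {C9, Q5} + {V7, P7, Z6, N6}: 28 + 44 = 72
  {V7, Q5} + {C9, P7, Z6, N6}: 42 + 48 = 90
  … (31 splits in total)
Best: vehicle 1 00 → Q5 → 00 = 2; vehicle 2 00 → C9 → P7 → V7 → N6 → Z6 → 00 = 48; combined 50.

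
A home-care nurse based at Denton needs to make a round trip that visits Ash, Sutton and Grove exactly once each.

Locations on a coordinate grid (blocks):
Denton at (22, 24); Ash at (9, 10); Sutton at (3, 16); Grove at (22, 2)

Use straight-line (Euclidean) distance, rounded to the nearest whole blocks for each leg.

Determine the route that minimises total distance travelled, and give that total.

Denton - Ash - Sutton - Grove - Denton: 19+8+24+22 = 73
Denton - Ash - Grove - Sutton - Denton: 19+15+24+21 = 79
Denton - Sutton - Ash - Grove - Denton: 21+8+15+22 = 66
The minimum is 66.
One optimal route: Denton → Sutton → Ash → Grove → Denton (or its reverse).

66 blocks — the shortest possible round trip.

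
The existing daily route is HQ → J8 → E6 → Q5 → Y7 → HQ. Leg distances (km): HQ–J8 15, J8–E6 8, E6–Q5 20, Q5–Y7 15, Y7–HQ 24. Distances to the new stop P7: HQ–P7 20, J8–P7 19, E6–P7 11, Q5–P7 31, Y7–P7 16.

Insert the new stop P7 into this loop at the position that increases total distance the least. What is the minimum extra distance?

Insertion cost between consecutive stops i–j is d(i,P7) + d(P7,j) − d(i,j):
  between HQ and J8: 20 + 19 − 15 = 24
  between J8 and E6: 19 + 11 − 8 = 22
  between E6 and Q5: 11 + 31 − 20 = 22
  between Q5 and Y7: 31 + 16 − 15 = 32
  between Y7 and HQ: 16 + 20 − 24 = 12
Cheapest insertion is between Y7 and HQ, adding 12.
New total = 82 + 12 = 94.

+12 km — insert P7 between Y7 and HQ.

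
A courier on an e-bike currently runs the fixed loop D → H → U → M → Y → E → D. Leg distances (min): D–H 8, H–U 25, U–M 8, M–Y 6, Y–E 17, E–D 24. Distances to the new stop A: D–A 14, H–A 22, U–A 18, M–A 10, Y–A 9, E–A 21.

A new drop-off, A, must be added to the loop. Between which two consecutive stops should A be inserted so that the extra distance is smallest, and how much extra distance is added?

+11 min — insert A between E and D.

Insertion cost between consecutive stops i–j is d(i,A) + d(A,j) − d(i,j):
  between D and H: 14 + 22 − 8 = 28
  between H and U: 22 + 18 − 25 = 15
  between U and M: 18 + 10 − 8 = 20
  between M and Y: 10 + 9 − 6 = 13
  between Y and E: 9 + 21 − 17 = 13
  between E and D: 21 + 14 − 24 = 11
Cheapest insertion is between E and D, adding 11.
New total = 88 + 11 = 99.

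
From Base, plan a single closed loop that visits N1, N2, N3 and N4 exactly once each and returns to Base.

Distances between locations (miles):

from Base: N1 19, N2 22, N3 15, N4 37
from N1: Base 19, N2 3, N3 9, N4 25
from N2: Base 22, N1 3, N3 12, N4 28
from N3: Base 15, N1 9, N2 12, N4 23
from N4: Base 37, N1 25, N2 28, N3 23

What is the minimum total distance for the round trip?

88 miles — the shortest possible round trip.

There are 12 distinct closed tours to check (reversals are equivalent).
Base→N1→N2→N3→N4→Base: 19+3+12+23+37 = 94
Base→N1→N2→N4→N3→Base: 19+3+28+23+15 = 88
Base→N1→N3→N2→N4→Base: 19+9+12+28+37 = 105
Base→N1→N3→N4→N2→Base: 19+9+23+28+22 = 101
Base→N1→N4→N2→N3→Base: 19+25+28+12+15 = 99
Base→N1→N4→N3→N2→Base: 19+25+23+12+22 = 101
Base→N2→N1→N3→N4→Base: 22+3+9+23+37 = 94
Base→N2→N1→N4→N3→Base: 22+3+25+23+15 = 88
Base→N2→N3→N1→N4→Base: 22+12+9+25+37 = 105
Base→N2→N4→N1→N3→Base: 22+28+25+9+15 = 99
Base→N3→N1→N2→N4→Base: 15+9+3+28+37 = 92
Base→N3→N2→N1→N4→Base: 15+12+3+25+37 = 92
The minimum is 88.
One optimal route: Base → N1 → N2 → N4 → N3 → Base (or its reverse).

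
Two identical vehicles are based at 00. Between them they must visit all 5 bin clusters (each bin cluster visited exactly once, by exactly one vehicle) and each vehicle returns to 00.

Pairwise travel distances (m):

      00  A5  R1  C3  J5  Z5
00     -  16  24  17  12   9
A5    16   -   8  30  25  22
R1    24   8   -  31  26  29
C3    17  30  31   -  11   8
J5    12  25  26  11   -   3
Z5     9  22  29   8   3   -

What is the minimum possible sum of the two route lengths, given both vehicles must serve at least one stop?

Minimum combined distance: 88 m.

Try each way of splitting the stops between the two vehicles (each non-empty) and, for each split, find the best tour for each vehicle:
  {A5} + {R1, C3, J5, Z5}: 32 + 78 = 110
  {R1} + {A5, C3, J5, Z5}: 48 + 69 = 117
  {A5, R1} + {C3, J5, Z5}: 48 + 40 = 88
  {C3} + {A5, R1, J5, Z5}: 34 + 62 = 96
  {A5, C3} + {R1, J5, Z5}: 63 + 62 = 125
  {R1, C3} + {A5, J5, Z5}: 72 + 53 = 125
  … (15 splits in total)
Best: vehicle 1 00 → A5 → R1 → 00 = 48; vehicle 2 00 → C3 → J5 → Z5 → 00 = 40; combined 88.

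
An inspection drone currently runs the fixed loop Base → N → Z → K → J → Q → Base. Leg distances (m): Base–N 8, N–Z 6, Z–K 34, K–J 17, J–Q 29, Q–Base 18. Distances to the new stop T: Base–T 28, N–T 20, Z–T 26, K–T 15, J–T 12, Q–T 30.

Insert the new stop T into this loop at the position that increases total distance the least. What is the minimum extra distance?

Insertion cost between consecutive stops i–j is d(i,T) + d(T,j) − d(i,j):
  between Base and N: 28 + 20 − 8 = 40
  between N and Z: 20 + 26 − 6 = 40
  between Z and K: 26 + 15 − 34 = 7
  between K and J: 15 + 12 − 17 = 10
  between J and Q: 12 + 30 − 29 = 13
  between Q and Base: 30 + 28 − 18 = 40
Cheapest insertion is between Z and K, adding 7.
New total = 112 + 7 = 119.

+7 m — insert T between Z and K.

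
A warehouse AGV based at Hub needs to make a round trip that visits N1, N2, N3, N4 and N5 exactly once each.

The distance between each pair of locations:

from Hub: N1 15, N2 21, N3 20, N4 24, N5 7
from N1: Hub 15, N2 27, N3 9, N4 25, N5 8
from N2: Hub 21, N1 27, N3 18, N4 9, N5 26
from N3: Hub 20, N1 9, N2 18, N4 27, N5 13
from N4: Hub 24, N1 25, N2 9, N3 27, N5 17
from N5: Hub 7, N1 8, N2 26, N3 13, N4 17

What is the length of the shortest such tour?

Minimum total distance: 75.

Hub - N1 - N2 - N3 - N4 - N5 - Hub: 15+27+18+27+17+7 = 111
Hub - N1 - N2 - N3 - N5 - N4 - Hub: 15+27+18+13+17+24 = 114
Hub - N1 - N2 - N4 - N3 - N5 - Hub: 15+27+9+27+13+7 = 98
Hub - N1 - N2 - N4 - N5 - N3 - Hub: 15+27+9+17+13+20 = 101
Hub - N1 - N2 - N5 - N3 - N4 - Hub: 15+27+26+13+27+24 = 132
Hub - N1 - N2 - N5 - N4 - N3 - Hub: 15+27+26+17+27+20 = 132
Hub - N1 - N3 - N2 - N4 - N5 - Hub: 15+9+18+9+17+7 = 75
Hub - N1 - N3 - N2 - N5 - N4 - Hub: 15+9+18+26+17+24 = 109
Hub - N1 - N3 - N4 - N2 - N5 - Hub: 15+9+27+9+26+7 = 93
Hub - N1 - N3 - N4 - N5 - N2 - Hub: 15+9+27+17+26+21 = 115
Hub - N1 - N3 - N5 - N2 - N4 - Hub: 15+9+13+26+9+24 = 96
Hub - N1 - N3 - N5 - N4 - N2 - Hub: 15+9+13+17+9+21 = 84
Hub - N1 - N4 - N2 - N3 - N5 - Hub: 15+25+9+18+13+7 = 87
Hub - N1 - N4 - N2 - N5 - N3 - Hub: 15+25+9+26+13+20 = 108
… (46 more)
The minimum is 75.
One optimal route: Hub → N1 → N3 → N2 → N4 → N5 → Hub (or its reverse).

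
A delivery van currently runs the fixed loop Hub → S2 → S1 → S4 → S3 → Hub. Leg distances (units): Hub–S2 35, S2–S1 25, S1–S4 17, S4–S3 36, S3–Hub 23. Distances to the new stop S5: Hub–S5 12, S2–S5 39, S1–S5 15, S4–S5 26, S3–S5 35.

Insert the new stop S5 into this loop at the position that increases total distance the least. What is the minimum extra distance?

Insertion cost between consecutive stops i–j is d(i,S5) + d(S5,j) − d(i,j):
  between Hub and S2: 12 + 39 − 35 = 16
  between S2 and S1: 39 + 15 − 25 = 29
  between S1 and S4: 15 + 26 − 17 = 24
  between S4 and S3: 26 + 35 − 36 = 25
  between S3 and Hub: 35 + 12 − 23 = 24
Cheapest insertion is between Hub and S2, adding 16.
New total = 136 + 16 = 152.

+16 — insert S5 between Hub and S2.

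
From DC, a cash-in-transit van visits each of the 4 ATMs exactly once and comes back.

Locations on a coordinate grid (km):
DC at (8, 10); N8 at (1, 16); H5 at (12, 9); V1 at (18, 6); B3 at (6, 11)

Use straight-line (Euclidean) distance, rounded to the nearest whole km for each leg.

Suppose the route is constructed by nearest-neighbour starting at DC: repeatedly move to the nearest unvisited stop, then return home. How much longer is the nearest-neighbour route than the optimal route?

Excess over optimum: 4 km.

From DC: B3=2, H5=4, N8=9, V1=11 → choose B3 (2).
From B3: H5=6, N8=7, V1=13 → choose H5 (6).
From H5: V1=7, N8=13 → choose V1 (7).
From V1: N8=20 → choose N8 (20).
NN route DC → B3 → H5 → V1 → N8 → DC costs 44.
Optimal: DC → N8 → B3 → H5 → V1 → DC costs 40 (by enumerating all 12 distinct tours).
Excess = 44 − 40 = 4.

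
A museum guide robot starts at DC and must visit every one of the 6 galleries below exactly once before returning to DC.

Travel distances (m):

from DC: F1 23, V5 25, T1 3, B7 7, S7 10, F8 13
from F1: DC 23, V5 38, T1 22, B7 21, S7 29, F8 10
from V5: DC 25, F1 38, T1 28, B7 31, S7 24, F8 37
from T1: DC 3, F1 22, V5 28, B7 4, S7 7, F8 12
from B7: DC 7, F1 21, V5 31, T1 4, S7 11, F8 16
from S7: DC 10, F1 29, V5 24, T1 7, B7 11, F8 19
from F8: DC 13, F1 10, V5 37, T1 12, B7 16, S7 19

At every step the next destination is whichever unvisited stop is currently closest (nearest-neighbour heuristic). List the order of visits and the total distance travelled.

Nearest-neighbour total = 110 m; route DC → T1 → B7 → S7 → F8 → F1 → V5 → DC.

From DC: distances to unvisited — T1=3, B7=7, S7=10, F8=13, F1=23, V5=25. Nearest is T1 (3).
From T1: distances to unvisited — B7=4, S7=7, F8=12, F1=22, V5=28. Nearest is B7 (4).
From B7: distances to unvisited — S7=11, F8=16, F1=21, V5=31. Nearest is S7 (11).
From S7: distances to unvisited — F8=19, V5=24, F1=29. Nearest is F8 (19).
From F8: distances to unvisited — F1=10, V5=37. Nearest is F1 (10).
From F1: distances to unvisited — V5=38. Nearest is V5 (38).
Return V5→DC: 25.
Total = 3 + 4 + 11 + 19 + 10 + 38 + 25 = 110.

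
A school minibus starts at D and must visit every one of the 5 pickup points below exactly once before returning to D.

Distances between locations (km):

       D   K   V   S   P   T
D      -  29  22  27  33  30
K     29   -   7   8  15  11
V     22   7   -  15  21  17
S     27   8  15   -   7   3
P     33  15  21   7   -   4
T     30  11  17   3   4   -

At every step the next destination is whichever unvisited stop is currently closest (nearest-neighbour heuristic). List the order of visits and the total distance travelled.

D → [V:22 / S:27 / K:29 / T:30 / P:33] → V (22)
V → [K:7 / S:15 / T:17 / P:21] → K (7)
K → [S:8 / T:11 / P:15] → S (8)
S → [T:3 / P:7] → T (3)
T → [P:4] → P (4)
Return P→D: 33.
Total = 22 + 7 + 8 + 3 + 4 + 33 = 77.

77 km along D → V → K → S → T → P → D.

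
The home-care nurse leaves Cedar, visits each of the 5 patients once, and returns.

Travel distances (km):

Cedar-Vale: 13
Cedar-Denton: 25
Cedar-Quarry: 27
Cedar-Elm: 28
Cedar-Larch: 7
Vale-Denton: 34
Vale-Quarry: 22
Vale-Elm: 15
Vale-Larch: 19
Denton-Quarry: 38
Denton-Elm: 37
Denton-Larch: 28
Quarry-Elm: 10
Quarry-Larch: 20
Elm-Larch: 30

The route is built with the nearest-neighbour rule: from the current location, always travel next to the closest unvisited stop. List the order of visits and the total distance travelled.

Total distance 114 km via the nearest-neighbour route Cedar → Larch → Vale → Elm → Quarry → Denton → Cedar.

At Cedar the remaining stops are Larch 7, Vale 13, Denton 25, Quarry 27, Elm 28; go to Larch.
At Larch the remaining stops are Vale 19, Quarry 20, Denton 28, Elm 30; go to Vale.
At Vale the remaining stops are Elm 15, Quarry 22, Denton 34; go to Elm.
At Elm the remaining stops are Quarry 10, Denton 37; go to Quarry.
At Quarry the remaining stops are Denton 38; go to Denton.
Return Denton→Cedar: 25.
Total = 7 + 19 + 15 + 10 + 38 + 25 = 114.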